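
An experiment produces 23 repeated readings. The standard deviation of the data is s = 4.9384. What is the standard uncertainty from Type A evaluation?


u_A = s / sqrt(n)
u_A = 4.9384 / sqrt(23)
u_A = 4.9384 / 4.7958315
u_A = 1.0297

1.0297


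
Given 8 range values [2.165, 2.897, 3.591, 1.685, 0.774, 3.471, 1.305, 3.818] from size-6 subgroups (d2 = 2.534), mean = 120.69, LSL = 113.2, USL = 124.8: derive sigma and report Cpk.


R_bar = (2.165 + 2.897 + 3.591 + 1.685 + 0.774 + 3.471 + 1.305 + 3.818) / 8 = 2.46325
sigma = R_bar / d2 = 2.46325 / 2.534 = 0.97207972
Cp = (USL - LSL)/(6*sigma) = (124.8 - 113.2)/(6*0.97207972) = 1.9889
Cpu = (124.8 - 120.69)/(3*0.97207972) = 1.4093
Cpl = (120.69 - 113.2)/(3*0.97207972) = 2.5684
Cpk = min(Cpu, Cpl) = 1.4093

1.4093


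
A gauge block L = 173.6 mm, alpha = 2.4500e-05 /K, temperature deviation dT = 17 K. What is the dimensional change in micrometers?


dL = L * alpha * dT
= 173.6 * 2.4500e-05 * 17
= 0.0723044 mm
dL_um = 0.0723044 * 1000 = 72.3044 um

72.3044


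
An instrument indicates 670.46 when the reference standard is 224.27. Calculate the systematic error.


Systematic error = measured - true
= 670.46 - 224.27
= 446.1900

446.1900


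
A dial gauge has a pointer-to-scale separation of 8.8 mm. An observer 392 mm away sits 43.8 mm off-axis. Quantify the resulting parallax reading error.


error = h * offset / d
= 8.8 * 43.8 / 392
= 0.9833

0.9833


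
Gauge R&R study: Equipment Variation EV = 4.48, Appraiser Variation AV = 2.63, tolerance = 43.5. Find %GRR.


GRR = sqrt(EV^2 + AV^2) = sqrt(4.48^2 + 2.63^2) = 5.1949302
%GRR = GRR / tol * 100 = 5.1949302 / 43.5 * 100
%GRR = 11.9424

11.9424


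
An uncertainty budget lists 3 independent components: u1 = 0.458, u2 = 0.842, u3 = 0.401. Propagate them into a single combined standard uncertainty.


uc = sqrt(0.458^2 + 0.842^2 + 0.401^2)
uc = sqrt(1.079529)
uc = 1.0390

1.0390


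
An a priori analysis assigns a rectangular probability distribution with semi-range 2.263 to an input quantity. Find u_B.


u_B = half_width / sqrt(3)
u_B = 2.263 / 1.7320508
u_B = 1.3065

1.3065


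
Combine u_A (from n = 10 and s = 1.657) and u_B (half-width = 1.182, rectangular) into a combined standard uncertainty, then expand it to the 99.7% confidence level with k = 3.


u_A = s / sqrt(n) = 1.657 / sqrt(10) = 0.52398941
u_B = half_width / sqrt(3) = 1.182 / sqrt(3) = 0.68242802
uc = sqrt(u_A^2 + u_B^2) = sqrt(0.52398941^2 + 0.68242802^2) = 0.86039113
U = k * uc = 3 * 0.86039113
U = 2.5812

2.5812


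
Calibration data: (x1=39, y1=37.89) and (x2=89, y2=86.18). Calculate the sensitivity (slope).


slope = (y2 - y1) / (x2 - x1)
= (86.18 - 37.89) / (89 - 39)
= 48.2900 / 50
= 0.9658

0.9658


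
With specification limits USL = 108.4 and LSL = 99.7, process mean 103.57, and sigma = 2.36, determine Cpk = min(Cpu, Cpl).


Cpu = (USL - mean) / (3*sigma) = (108.4 - 103.57) / (3*2.36) = 0.6822
Cpl = (mean - LSL) / (3*sigma) = (103.57 - 99.7) / (3*2.36) = 0.5466
Cpk = min(Cpu, Cpl) = 0.5466

0.5466


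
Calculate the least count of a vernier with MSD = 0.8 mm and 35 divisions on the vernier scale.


LC = MSD / n_div
= 0.8 / 35
= 0.0229

0.0229


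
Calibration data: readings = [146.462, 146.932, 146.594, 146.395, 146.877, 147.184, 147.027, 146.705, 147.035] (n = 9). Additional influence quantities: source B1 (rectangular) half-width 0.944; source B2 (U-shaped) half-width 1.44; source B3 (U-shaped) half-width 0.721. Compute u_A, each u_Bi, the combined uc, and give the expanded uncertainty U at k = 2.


mean = (146.462 + 146.932 + 146.594 + 146.395 + 146.877 + 147.184 + 147.027 + 146.705 + 147.035) / 9 = 146.8012222
s = sqrt(sum((x - mean)^2)/(n-1)) = 0.27551759
u_A = s / sqrt(n) = 0.27551759 / sqrt(9) = 0.091839197
u_B1 = 0.944 / sqrt(3) = 0.54501865
u_B2 = 1.44 / sqrt(2) = 1.0182338
u_B3 = 0.721 / sqrt(2) = 0.50982399
uc = sqrt(0.091839197^2 + 0.54501865^2 + 1.0182338^2 + 0.50982399^2) = 1.2657805
U = k * uc = 2 * 1.2657805
U = 2.5316

2.5316


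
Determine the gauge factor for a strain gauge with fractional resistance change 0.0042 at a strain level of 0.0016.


GF = (dR/R) / epsilon
= 0.0042 / 0.0016
= 2.6250

2.6250


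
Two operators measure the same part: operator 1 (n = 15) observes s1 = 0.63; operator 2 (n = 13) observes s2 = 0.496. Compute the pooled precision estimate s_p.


s_p = sqrt(((n1-1)*s1^2 + (n2-1)*s2^2) / (n1+n2-2))
numerator = (15-1)*0.63^2 + (13-1)*0.496^2 = 5.5566 + 2.952192 = 8.508792
denominator = 15 + 13 - 2 = 26
s_p^2 = 8.508792 / 26 = 0.32726123
s_p = sqrt(0.32726123) = 0.5721

0.5721


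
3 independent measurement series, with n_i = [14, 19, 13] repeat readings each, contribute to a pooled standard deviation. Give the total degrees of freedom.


nu = sum_i (n_i - 1)
nu = ((14 - 1) + (19 - 1) + (13 - 1))
nu = 13 + 18 + 12
nu = 43

43


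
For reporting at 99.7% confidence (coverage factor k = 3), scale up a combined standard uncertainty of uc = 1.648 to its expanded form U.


U = k * uc
U = 3 * 1.648
U = 4.9440

4.9440


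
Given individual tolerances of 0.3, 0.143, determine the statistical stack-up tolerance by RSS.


RSS = sqrt(0.3^2 + 0.143^2)
= sqrt(0.110449)
= 0.3323

0.3323


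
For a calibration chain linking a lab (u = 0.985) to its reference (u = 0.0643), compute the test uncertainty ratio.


TUR = u_lab / u_ref
= 0.985 / 0.0643
= 15.3188

15.3188


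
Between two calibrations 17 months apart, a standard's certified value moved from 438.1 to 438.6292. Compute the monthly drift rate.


rate = (v2 - v1) / months
= (438.6292 - 438.1) / 17
= 0.5292 / 17
= 0.0311

0.0311


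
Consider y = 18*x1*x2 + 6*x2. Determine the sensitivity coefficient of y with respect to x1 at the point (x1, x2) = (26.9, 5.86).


y = 18*x1*x2 + 6*x2
dy/dx1 = 18*x2
Evaluate at x2 = 5.86: c1 = 18 * 5.86
c1 = 105.4800

105.4800


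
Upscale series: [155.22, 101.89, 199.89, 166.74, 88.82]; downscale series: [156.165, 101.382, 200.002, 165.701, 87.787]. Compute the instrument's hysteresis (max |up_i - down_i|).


|155.22 - 156.165| = 0.9450
|101.89 - 101.382| = 0.5080
|199.89 - 200.002| = 0.1120
|166.74 - 165.701| = 1.0390
|88.82 - 87.787| = 1.0330
hysteresis = max(diffs) = 1.0390

1.0390


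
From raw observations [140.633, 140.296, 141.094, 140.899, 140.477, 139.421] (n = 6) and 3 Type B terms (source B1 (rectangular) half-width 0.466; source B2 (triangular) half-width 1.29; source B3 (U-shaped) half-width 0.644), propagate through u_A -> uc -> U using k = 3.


mean = (140.633 + 140.296 + 141.094 + 140.899 + 140.477 + 139.421) / 6 = 140.47
s = sqrt(sum((x - mean)^2)/(n-1)) = 0.58833868
u_A = s / sqrt(n) = 0.58833868 / sqrt(6) = 0.24018826
u_B1 = 0.466 / sqrt(3) = 0.26904523
u_B2 = 1.29 / sqrt(6) = 0.52664029
u_B3 = 0.644 / sqrt(2) = 0.45537677
uc = sqrt(0.24018826^2 + 0.26904523^2 + 0.52664029^2 + 0.45537677^2) = 0.78408784
U = k * uc = 3 * 0.78408784
U = 2.3523

2.3523


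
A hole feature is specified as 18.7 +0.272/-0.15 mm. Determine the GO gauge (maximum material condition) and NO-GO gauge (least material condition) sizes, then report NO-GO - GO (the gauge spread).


GO = nominal - lower_tol (smallest hole = maximum material condition)
GO = 18.7 - 0.15 = 18.55
NO-GO = nominal + upper_tol (largest hole = least material condition)
NO-GO = 18.7 + 0.272 = 18.972
spread = NO-GO - GO = 18.972 - 18.55 = 0.4220

0.4220


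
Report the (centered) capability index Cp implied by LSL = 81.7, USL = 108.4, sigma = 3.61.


Cp = (USL - LSL) / (6 * sigma)
= (108.4 - 81.7) / (6 * 3.61)
= 26.7000 / 21.6600
= 1.2327

1.2327


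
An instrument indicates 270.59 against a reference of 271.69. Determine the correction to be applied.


Correction = standard - reading
= 271.69 - 270.59
= 1.1000

1.1000


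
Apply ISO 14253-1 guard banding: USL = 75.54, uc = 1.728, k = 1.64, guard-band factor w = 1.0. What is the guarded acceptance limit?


U = k * uc = 1.64 * 1.728 = 2.83392
guard band g = w * U = 1.0 * 2.83392 = 2.83392
AL = USL - g = 75.54 - 2.83392
AL = 72.7061

72.7061


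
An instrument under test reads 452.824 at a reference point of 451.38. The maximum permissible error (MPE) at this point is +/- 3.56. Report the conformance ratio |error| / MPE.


e = indication - reference = 452.824 - 451.38 = 1.4440
|e| = 1.4440
ratio = |e| / MPE = 1.4440 / 3.56
ratio = 0.4056

0.4056


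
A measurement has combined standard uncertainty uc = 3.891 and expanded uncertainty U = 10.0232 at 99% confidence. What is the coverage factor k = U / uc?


k = U / uc
k = 10.0232 / 3.891
k = 2.576

2.576


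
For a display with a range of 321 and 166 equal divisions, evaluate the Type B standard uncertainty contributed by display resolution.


resolution = range / divisions
resolution = 321 / 166 = 1.9337349
u_res = resolution / (2*sqrt(3))
u_res = 1.9337349 / 3.4641016
u_res = 0.5582

0.5582


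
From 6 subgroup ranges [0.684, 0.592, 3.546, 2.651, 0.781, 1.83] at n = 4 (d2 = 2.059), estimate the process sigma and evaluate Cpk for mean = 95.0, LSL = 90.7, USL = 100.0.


R_bar = (0.684 + 0.592 + 3.546 + 2.651 + 0.781 + 1.83) / 6 = 1.6806667
sigma = R_bar / d2 = 1.6806667 / 2.059 = 0.81625386
Cp = (USL - LSL)/(6*sigma) = (100.0 - 90.7)/(6*0.81625386) = 1.8989
Cpu = (100.0 - 95.0)/(3*0.81625386) = 2.0418
Cpl = (95.0 - 90.7)/(3*0.81625386) = 1.7560
Cpk = min(Cpu, Cpl) = 1.7560

1.7560


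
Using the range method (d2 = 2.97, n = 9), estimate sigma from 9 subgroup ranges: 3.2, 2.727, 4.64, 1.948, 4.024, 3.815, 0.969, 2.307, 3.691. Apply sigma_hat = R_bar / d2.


R_bar = (3.2 + 2.727 + 4.64 + 1.948 + 4.024 + 3.815 + 0.969 + 2.307 + 3.691) / 9
R_bar = 27.321 / 9 = 3.0356667
sigma_hat = R_bar / d2 = 3.0356667 / 2.97 = 1.0221

1.0221


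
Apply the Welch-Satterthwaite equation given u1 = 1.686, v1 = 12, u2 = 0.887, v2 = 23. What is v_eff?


uc = sqrt(u1^2 + u2^2) = sqrt(1.686^2 + 0.887^2) = 1.9050892
v_eff = uc^4 / (u1^4/v1 + u2^4/v2)
= 1.9050892^4 / (1.686^4/12 + 0.887^4/23)
= 13.172289 / 0.70027595
v_eff = 18.8101

18.8101


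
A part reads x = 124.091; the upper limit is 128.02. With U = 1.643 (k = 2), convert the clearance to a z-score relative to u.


u = U / k = 1.643 / 2 = 0.8215
margin = |USL - x| = |128.02 - 124.091| = 3.929
z = margin / u = 3.929 / 0.8215
z = 4.7827

4.7827


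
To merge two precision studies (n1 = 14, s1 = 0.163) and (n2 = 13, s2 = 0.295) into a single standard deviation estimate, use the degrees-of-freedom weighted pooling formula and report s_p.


s_p = sqrt(((n1-1)*s1^2 + (n2-1)*s2^2) / (n1+n2-2))
numerator = (14-1)*0.163^2 + (13-1)*0.295^2 = 0.345397 + 1.0443 = 1.389697
denominator = 14 + 13 - 2 = 25
s_p^2 = 1.389697 / 25 = 0.05558788
s_p = sqrt(0.05558788) = 0.2358

0.2358


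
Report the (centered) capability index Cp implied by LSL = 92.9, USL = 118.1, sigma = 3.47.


Cp = (USL - LSL) / (6 * sigma)
= (118.1 - 92.9) / (6 * 3.47)
= 25.2000 / 20.8200
= 1.2104

1.2104


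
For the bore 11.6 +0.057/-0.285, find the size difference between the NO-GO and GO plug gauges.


GO = nominal - lower_tol (smallest hole = maximum material condition)
GO = 11.6 - 0.285 = 11.315
NO-GO = nominal + upper_tol (largest hole = least material condition)
NO-GO = 11.6 + 0.057 = 11.657
spread = NO-GO - GO = 11.657 - 11.315 = 0.3420

0.3420


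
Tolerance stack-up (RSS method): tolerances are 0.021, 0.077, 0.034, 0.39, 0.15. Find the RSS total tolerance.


RSS = sqrt(0.021^2 + 0.077^2 + 0.034^2 + 0.39^2 + 0.15^2)
= sqrt(0.182126)
= 0.4268

0.4268


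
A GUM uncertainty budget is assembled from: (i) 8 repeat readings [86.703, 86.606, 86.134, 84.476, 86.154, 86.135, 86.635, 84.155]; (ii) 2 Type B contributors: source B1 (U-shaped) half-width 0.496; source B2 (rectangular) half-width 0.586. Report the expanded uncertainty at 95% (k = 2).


mean = (86.703 + 86.606 + 86.134 + 84.476 + 86.154 + 86.135 + 86.635 + 84.155) / 8 = 85.87475
s = sqrt(sum((x - mean)^2)/(n-1)) = 0.99467637
u_A = s / sqrt(n) = 0.99467637 / sqrt(8) = 0.3516712
u_B1 = 0.496 / sqrt(2) = 0.35072496
u_B2 = 0.586 / sqrt(3) = 0.33832726
uc = sqrt(0.3516712^2 + 0.35072496^2 + 0.33832726^2) = 0.60095421
U = k * uc = 2 * 0.60095421
U = 1.2019

1.2019


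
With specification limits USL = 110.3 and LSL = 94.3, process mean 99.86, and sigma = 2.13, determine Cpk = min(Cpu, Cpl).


Cpu = (USL - mean) / (3*sigma) = (110.3 - 99.86) / (3*2.13) = 1.6338
Cpl = (mean - LSL) / (3*sigma) = (99.86 - 94.3) / (3*2.13) = 0.8701
Cpk = min(Cpu, Cpl) = 0.8701

0.8701


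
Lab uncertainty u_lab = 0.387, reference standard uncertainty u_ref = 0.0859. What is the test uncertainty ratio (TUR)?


TUR = u_lab / u_ref
= 0.387 / 0.0859
= 4.5052

4.5052


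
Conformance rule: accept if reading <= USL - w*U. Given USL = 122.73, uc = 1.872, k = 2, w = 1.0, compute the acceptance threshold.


U = k * uc = 2 * 1.872 = 3.744
guard band g = w * U = 1.0 * 3.744 = 3.744
AL = USL - g = 122.73 - 3.744
AL = 118.9860

118.9860


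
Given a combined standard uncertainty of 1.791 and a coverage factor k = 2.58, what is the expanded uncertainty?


U = k * uc
U = 2.58 * 1.791
U = 4.6208

4.6208


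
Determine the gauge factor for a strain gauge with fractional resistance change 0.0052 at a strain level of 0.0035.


GF = (dR/R) / epsilon
= 0.0052 / 0.0035
= 1.4857

1.4857


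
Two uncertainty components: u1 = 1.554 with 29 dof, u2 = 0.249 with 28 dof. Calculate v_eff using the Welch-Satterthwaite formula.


uc = sqrt(u1^2 + u2^2) = sqrt(1.554^2 + 0.249^2) = 1.5738224
v_eff = uc^4 / (u1^4/v1 + u2^4/v2)
= 1.5738224^4 / (1.554^4/29 + 0.249^4/28)
= 6.1351176 / 0.20123451
v_eff = 30.4874

30.4874


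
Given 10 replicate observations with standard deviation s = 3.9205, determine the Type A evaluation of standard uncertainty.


u_A = s / sqrt(n)
u_A = 3.9205 / sqrt(10)
u_A = 3.9205 / 3.1622777
u_A = 1.2398

1.2398


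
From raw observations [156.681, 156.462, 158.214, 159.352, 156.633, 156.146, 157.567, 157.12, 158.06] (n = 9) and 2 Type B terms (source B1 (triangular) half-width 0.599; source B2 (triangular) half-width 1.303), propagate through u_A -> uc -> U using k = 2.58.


mean = (156.681 + 156.462 + 158.214 + 159.352 + 156.633 + 156.146 + 157.567 + 157.12 + 158.06) / 9 = 157.3594444
s = sqrt(sum((x - mean)^2)/(n-1)) = 1.0342628
u_A = s / sqrt(n) = 1.0342628 / sqrt(9) = 0.34475427
u_B1 = 0.599 / sqrt(6) = 0.24454073
u_B2 = 1.303 / sqrt(6) = 0.53194752
uc = sqrt(0.34475427^2 + 0.24454073^2 + 0.53194752^2) = 0.67942905
U = k * uc = 2.58 * 0.67942905
U = 1.7529

1.7529


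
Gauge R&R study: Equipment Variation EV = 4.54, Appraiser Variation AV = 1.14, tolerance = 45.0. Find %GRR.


GRR = sqrt(EV^2 + AV^2) = sqrt(4.54^2 + 1.14^2) = 4.6809401
%GRR = GRR / tol * 100 = 4.6809401 / 45.0 * 100
%GRR = 10.4021

10.4021


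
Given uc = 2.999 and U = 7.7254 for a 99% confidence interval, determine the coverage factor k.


k = U / uc
k = 7.7254 / 2.999
k = 2.576

2.576


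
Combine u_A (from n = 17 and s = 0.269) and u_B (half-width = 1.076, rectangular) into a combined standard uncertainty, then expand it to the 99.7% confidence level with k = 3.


u_A = s / sqrt(n) = 0.269 / sqrt(17) = 0.065242083
u_B = half_width / sqrt(3) = 1.076 / sqrt(3) = 0.62122889
uc = sqrt(u_A^2 + u_B^2) = sqrt(0.065242083^2 + 0.62122889^2) = 0.62464539
U = k * uc = 3 * 0.62464539
U = 1.8739

1.8739


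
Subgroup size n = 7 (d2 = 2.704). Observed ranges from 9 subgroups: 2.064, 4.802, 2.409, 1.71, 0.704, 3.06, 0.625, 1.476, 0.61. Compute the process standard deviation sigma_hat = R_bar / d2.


R_bar = (2.064 + 4.802 + 2.409 + 1.71 + 0.704 + 3.06 + 0.625 + 1.476 + 0.61) / 9
R_bar = 17.46 / 9 = 1.94
sigma_hat = R_bar / d2 = 1.94 / 2.704 = 0.7175

0.7175


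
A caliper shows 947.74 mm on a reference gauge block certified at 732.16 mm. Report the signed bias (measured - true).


Systematic error = measured - true
= 947.74 - 732.16
= 215.5800

215.5800


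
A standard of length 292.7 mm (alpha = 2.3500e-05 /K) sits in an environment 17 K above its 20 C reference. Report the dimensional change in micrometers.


dL = L * alpha * dT
= 292.7 * 2.3500e-05 * 17
= 0.1169336 mm
dL_um = 0.1169336 * 1000 = 116.9336 um

116.9336


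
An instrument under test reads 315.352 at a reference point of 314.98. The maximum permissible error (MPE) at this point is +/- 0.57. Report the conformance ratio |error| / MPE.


e = indication - reference = 315.352 - 314.98 = 0.3720
|e| = 0.3720
ratio = |e| / MPE = 0.3720 / 0.57
ratio = 0.6526

0.6526


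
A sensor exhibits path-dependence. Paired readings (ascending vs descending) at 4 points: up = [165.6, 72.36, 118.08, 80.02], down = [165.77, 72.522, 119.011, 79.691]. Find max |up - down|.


|165.6 - 165.77| = 0.1700
|72.36 - 72.522| = 0.1620
|118.08 - 119.011| = 0.9310
|80.02 - 79.691| = 0.3290
hysteresis = max(diffs) = 0.9310

0.9310


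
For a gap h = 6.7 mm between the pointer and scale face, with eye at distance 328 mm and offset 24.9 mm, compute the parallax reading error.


error = h * offset / d
= 6.7 * 24.9 / 328
= 0.5086

0.5086


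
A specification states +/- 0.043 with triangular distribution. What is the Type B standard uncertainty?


u_B = half_width / sqrt(6)
u_B = 0.043 / 2.4494897
u_B = 0.0176

0.0176


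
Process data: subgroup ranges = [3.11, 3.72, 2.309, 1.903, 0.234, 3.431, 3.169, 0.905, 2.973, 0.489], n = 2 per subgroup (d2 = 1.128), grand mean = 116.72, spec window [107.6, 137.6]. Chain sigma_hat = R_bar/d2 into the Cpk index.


R_bar = (3.11 + 3.72 + 2.309 + 1.903 + 0.234 + 3.431 + 3.169 + 0.905 + 2.973 + 0.489) / 10 = 2.2243
sigma = R_bar / d2 = 2.2243 / 1.128 = 1.9718972
Cp = (USL - LSL)/(6*sigma) = (137.6 - 107.6)/(6*1.9718972) = 2.5356
Cpu = (137.6 - 116.72)/(3*1.9718972) = 3.5296
Cpl = (116.72 - 107.6)/(3*1.9718972) = 1.5417
Cpk = min(Cpu, Cpl) = 1.5417

1.5417


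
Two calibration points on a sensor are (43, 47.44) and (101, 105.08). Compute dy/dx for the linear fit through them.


slope = (y2 - y1) / (x2 - x1)
= (105.08 - 47.44) / (101 - 43)
= 57.6400 / 58
= 0.9938

0.9938


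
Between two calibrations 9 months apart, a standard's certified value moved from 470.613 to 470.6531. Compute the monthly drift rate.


rate = (v2 - v1) / months
= (470.6531 - 470.613) / 9
= 0.0401 / 9
= 0.0045

0.0045


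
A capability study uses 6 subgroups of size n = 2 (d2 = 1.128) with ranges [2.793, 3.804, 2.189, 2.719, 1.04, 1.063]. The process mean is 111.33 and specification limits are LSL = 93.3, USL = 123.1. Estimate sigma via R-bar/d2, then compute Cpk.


R_bar = (2.793 + 3.804 + 2.189 + 2.719 + 1.04 + 1.063) / 6 = 2.268
sigma = R_bar / d2 = 2.268 / 1.128 = 2.0106383
Cp = (USL - LSL)/(6*sigma) = (123.1 - 93.3)/(6*2.0106383) = 2.4702
Cpu = (123.1 - 111.33)/(3*2.0106383) = 1.9513
Cpl = (111.33 - 93.3)/(3*2.0106383) = 2.9891
Cpk = min(Cpu, Cpl) = 1.9513

1.9513


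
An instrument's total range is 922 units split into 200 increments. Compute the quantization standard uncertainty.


resolution = range / divisions
resolution = 922 / 200 = 4.61
u_res = resolution / (2*sqrt(3))
u_res = 4.61 / 3.4641016
u_res = 1.3308

1.3308


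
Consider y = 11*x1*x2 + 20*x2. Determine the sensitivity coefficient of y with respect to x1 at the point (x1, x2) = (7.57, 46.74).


y = 11*x1*x2 + 20*x2
dy/dx1 = 11*x2
Evaluate at x2 = 46.74: c1 = 11 * 46.74
c1 = 514.1400

514.1400


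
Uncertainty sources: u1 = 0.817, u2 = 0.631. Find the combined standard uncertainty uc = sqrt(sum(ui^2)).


uc = sqrt(0.817^2 + 0.631^2)
uc = sqrt(1.06565)
uc = 1.0323

1.0323


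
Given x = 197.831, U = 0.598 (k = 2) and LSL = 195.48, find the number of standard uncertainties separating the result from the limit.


u = U / k = 0.598 / 2 = 0.299
margin = |LSL - x| = |195.48 - 197.831| = 2.351
z = margin / u = 2.351 / 0.299
z = 7.8629

7.8629


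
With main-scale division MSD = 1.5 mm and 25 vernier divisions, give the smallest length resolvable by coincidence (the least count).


LC = MSD / n_div
= 1.5 / 25
= 0.0600

0.0600


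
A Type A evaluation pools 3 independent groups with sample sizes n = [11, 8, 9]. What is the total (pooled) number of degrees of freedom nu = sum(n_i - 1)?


nu = sum_i (n_i - 1)
nu = ((11 - 1) + (8 - 1) + (9 - 1))
nu = 10 + 7 + 8
nu = 25

25


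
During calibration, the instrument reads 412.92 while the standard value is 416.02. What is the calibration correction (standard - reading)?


Correction = standard - reading
= 416.02 - 412.92
= 3.1000

3.1000


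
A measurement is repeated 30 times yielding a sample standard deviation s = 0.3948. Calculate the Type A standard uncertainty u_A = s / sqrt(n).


u_A = s / sqrt(n)
u_A = 0.3948 / sqrt(30)
u_A = 0.3948 / 5.4772256
u_A = 0.0721

0.0721


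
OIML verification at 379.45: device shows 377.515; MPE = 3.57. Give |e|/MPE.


e = indication - reference = 377.515 - 379.45 = -1.9350
|e| = 1.9350
ratio = |e| / MPE = 1.9350 / 3.57
ratio = 0.5420

0.5420


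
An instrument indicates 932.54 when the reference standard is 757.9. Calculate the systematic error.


Systematic error = measured - true
= 932.54 - 757.9
= 174.6400

174.6400


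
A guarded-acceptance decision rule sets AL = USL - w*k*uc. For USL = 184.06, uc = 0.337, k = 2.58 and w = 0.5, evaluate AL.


U = k * uc = 2.58 * 0.337 = 0.86946
guard band g = w * U = 0.5 * 0.86946 = 0.43473
AL = USL - g = 184.06 - 0.43473
AL = 183.6253

183.6253


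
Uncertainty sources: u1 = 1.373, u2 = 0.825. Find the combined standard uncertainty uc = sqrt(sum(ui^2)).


uc = sqrt(1.373^2 + 0.825^2)
uc = sqrt(2.565754)
uc = 1.6018

1.6018


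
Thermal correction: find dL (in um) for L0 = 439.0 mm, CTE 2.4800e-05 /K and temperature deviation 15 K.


dL = L * alpha * dT
= 439.0 * 2.4800e-05 * 15
= 0.1633080 mm
dL_um = 0.1633080 * 1000 = 163.3080 um

163.3080


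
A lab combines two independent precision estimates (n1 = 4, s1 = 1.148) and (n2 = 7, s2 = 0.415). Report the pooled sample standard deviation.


s_p = sqrt(((n1-1)*s1^2 + (n2-1)*s2^2) / (n1+n2-2))
numerator = (4-1)*1.148^2 + (7-1)*0.415^2 = 3.953712 + 1.03335 = 4.987062
denominator = 4 + 7 - 2 = 9
s_p^2 = 4.987062 / 9 = 0.554118
s_p = sqrt(0.554118) = 0.7444

0.7444


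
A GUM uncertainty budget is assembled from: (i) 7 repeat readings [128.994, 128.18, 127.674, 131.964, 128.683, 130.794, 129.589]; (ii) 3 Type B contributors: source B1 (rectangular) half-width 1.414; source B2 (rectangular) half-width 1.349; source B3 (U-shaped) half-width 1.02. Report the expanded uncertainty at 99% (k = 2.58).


mean = (128.994 + 128.18 + 127.674 + 131.964 + 128.683 + 130.794 + 129.589) / 7 = 129.4111429
s = sqrt(sum((x - mean)^2)/(n-1)) = 1.5109922
u_A = s / sqrt(n) = 1.5109922 / sqrt(7) = 0.57110137
u_B1 = 1.414 / sqrt(3) = 0.81637328
u_B2 = 1.349 / sqrt(3) = 0.77884551
u_B3 = 1.02 / sqrt(2) = 0.72124892
uc = sqrt(0.57110137^2 + 0.81637328^2 + 0.77884551^2 + 0.72124892^2) = 1.4558236
U = k * uc = 2.58 * 1.4558236
U = 3.7560

3.7560


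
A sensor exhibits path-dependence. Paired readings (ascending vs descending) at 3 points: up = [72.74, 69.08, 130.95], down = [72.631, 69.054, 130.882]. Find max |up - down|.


|72.74 - 72.631| = 0.1090
|69.08 - 69.054| = 0.0260
|130.95 - 130.882| = 0.0680
hysteresis = max(diffs) = 0.1090

0.1090


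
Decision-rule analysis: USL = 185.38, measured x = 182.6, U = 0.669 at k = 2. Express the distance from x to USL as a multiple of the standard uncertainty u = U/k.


u = U / k = 0.669 / 2 = 0.3345
margin = |USL - x| = |185.38 - 182.6| = 2.78
z = margin / u = 2.78 / 0.3345
z = 8.3109

8.3109


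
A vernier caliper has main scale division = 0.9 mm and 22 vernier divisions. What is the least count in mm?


LC = MSD / n_div
= 0.9 / 22
= 0.0409

0.0409


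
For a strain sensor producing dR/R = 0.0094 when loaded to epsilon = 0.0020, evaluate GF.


GF = (dR/R) / epsilon
= 0.0094 / 0.0020
= 4.7000

4.7000


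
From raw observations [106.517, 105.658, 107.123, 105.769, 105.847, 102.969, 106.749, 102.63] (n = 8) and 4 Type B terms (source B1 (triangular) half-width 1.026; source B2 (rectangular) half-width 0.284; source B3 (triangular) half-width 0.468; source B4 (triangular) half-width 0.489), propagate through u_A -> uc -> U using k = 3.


mean = (106.517 + 105.658 + 107.123 + 105.769 + 105.847 + 102.969 + 106.749 + 102.63) / 8 = 105.40775
s = sqrt(sum((x - mean)^2)/(n-1)) = 1.6911929
u_A = s / sqrt(n) = 1.6911929 / sqrt(8) = 0.59792698
u_B1 = 1.026 / sqrt(6) = 0.41886275
u_B2 = 0.284 / sqrt(3) = 0.16396748
u_B3 = 0.468 / sqrt(6) = 0.1910602
u_B4 = 0.489 / sqrt(6) = 0.19963341
uc = sqrt(0.59792698^2 + 0.41886275^2 + 0.16396748^2 + 0.1910602^2 + 0.19963341^2) = 0.79762492
U = k * uc = 3 * 0.79762492
U = 2.3929

2.3929


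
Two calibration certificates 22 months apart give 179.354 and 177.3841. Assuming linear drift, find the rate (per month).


rate = (v2 - v1) / months
= (177.3841 - 179.354) / 22
= -1.9699 / 22
= -0.0895

-0.0895


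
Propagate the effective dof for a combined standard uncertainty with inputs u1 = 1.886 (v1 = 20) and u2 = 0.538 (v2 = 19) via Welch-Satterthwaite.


uc = sqrt(u1^2 + u2^2) = sqrt(1.886^2 + 0.538^2) = 1.9612343
v_eff = uc^4 / (u1^4/v1 + u2^4/v2)
= 1.9612343^4 / (1.886^4/20 + 0.538^4/19)
= 14.795101 / 0.63702039
v_eff = 23.2255

23.2255


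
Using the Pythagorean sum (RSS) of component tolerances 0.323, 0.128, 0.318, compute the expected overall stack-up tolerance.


RSS = sqrt(0.323^2 + 0.128^2 + 0.318^2)
= sqrt(0.221837)
= 0.4710

0.4710


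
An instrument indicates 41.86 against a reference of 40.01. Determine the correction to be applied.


Correction = standard - reading
= 40.01 - 41.86
= -1.8500

-1.8500


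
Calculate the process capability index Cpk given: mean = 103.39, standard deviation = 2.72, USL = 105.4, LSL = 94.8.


Cpu = (USL - mean) / (3*sigma) = (105.4 - 103.39) / (3*2.72) = 0.2463
Cpl = (mean - LSL) / (3*sigma) = (103.39 - 94.8) / (3*2.72) = 1.0527
Cpk = min(Cpu, Cpl) = 0.2463

0.2463


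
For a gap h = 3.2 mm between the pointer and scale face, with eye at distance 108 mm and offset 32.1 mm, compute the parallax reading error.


error = h * offset / d
= 3.2 * 32.1 / 108
= 0.9511

0.9511


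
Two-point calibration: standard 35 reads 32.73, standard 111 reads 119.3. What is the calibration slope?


slope = (y2 - y1) / (x2 - x1)
= (119.3 - 32.73) / (111 - 35)
= 86.5700 / 76
= 1.1391

1.1391


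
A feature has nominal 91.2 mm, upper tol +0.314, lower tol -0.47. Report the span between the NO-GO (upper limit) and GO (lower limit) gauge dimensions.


GO = nominal - lower_tol (smallest hole = maximum material condition)
GO = 91.2 - 0.47 = 90.73
NO-GO = nominal + upper_tol (largest hole = least material condition)
NO-GO = 91.2 + 0.314 = 91.514
spread = NO-GO - GO = 91.514 - 90.73 = 0.7840

0.7840


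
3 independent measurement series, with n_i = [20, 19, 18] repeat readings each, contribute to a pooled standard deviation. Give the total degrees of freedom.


nu = sum_i (n_i - 1)
nu = ((20 - 1) + (19 - 1) + (18 - 1))
nu = 19 + 18 + 17
nu = 54

54


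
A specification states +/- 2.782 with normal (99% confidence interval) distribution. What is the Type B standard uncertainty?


u_B = half_width / 2.576
u_B = 2.782 / 2.576
u_B = 1.0800

1.0800


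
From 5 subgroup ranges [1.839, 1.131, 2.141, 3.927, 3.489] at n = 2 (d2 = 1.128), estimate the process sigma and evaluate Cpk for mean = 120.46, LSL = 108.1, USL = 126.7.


R_bar = (1.839 + 1.131 + 2.141 + 3.927 + 3.489) / 5 = 2.5054
sigma = R_bar / d2 = 2.5054 / 1.128 = 2.2210993
Cp = (USL - LSL)/(6*sigma) = (126.7 - 108.1)/(6*2.2210993) = 1.3957
Cpu = (126.7 - 120.46)/(3*2.2210993) = 0.9365
Cpl = (120.46 - 108.1)/(3*2.2210993) = 1.8549
Cpk = min(Cpu, Cpl) = 0.9365

0.9365


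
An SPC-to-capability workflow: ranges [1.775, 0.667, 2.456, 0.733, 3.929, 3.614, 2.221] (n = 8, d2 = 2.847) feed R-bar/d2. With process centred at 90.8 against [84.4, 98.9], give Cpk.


R_bar = (1.775 + 0.667 + 2.456 + 0.733 + 3.929 + 3.614 + 2.221) / 7 = 2.1992857
sigma = R_bar / d2 = 2.1992857 / 2.847 = 0.77249234
Cp = (USL - LSL)/(6*sigma) = (98.9 - 84.4)/(6*0.77249234) = 3.1284
Cpu = (98.9 - 90.8)/(3*0.77249234) = 3.4952
Cpl = (90.8 - 84.4)/(3*0.77249234) = 2.7616
Cpk = min(Cpu, Cpl) = 2.7616

2.7616


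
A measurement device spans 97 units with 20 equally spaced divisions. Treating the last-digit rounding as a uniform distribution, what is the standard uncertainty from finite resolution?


resolution = range / divisions
resolution = 97 / 20 = 4.85
u_res = resolution / (2*sqrt(3))
u_res = 4.85 / 3.4641016
u_res = 1.4001

1.4001


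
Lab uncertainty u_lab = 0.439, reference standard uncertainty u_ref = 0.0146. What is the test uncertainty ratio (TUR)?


TUR = u_lab / u_ref
= 0.439 / 0.0146
= 30.0685

30.0685


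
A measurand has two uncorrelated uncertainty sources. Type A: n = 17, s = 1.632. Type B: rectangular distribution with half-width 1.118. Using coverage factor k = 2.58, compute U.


u_A = s / sqrt(n) = 1.632 / sqrt(17) = 0.39581814
u_B = half_width / sqrt(3) = 1.118 / sqrt(3) = 0.6454776
uc = sqrt(u_A^2 + u_B^2) = sqrt(0.39581814^2 + 0.6454776^2) = 0.75717457
U = k * uc = 2.58 * 0.75717457
U = 1.9535

1.9535


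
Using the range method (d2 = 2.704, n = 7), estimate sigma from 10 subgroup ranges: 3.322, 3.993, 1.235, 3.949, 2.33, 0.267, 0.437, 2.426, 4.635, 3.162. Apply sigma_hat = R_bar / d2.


R_bar = (3.322 + 3.993 + 1.235 + 3.949 + 2.33 + 0.267 + 0.437 + 2.426 + 4.635 + 3.162) / 10
R_bar = 25.756 / 10 = 2.5756
sigma_hat = R_bar / d2 = 2.5756 / 2.704 = 0.9525

0.9525


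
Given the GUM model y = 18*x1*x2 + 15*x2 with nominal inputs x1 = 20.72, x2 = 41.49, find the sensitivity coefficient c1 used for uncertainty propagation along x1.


y = 18*x1*x2 + 15*x2
dy/dx1 = 18*x2
Evaluate at x2 = 41.49: c1 = 18 * 41.49
c1 = 746.8200

746.8200


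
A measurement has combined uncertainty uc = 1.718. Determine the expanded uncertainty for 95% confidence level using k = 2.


U = k * uc
U = 2 * 1.718
U = 3.4360

3.4360


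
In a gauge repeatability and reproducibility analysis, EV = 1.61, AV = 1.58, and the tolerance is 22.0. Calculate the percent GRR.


GRR = sqrt(EV^2 + AV^2) = sqrt(1.61^2 + 1.58^2) = 2.2557704
%GRR = GRR / tol * 100 = 2.2557704 / 22.0 * 100
%GRR = 10.2535

10.2535


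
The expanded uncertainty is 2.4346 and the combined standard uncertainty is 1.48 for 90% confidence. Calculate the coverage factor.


k = U / uc
k = 2.4346 / 1.48
k = 1.645

1.645


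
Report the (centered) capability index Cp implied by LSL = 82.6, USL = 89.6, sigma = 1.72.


Cp = (USL - LSL) / (6 * sigma)
= (89.6 - 82.6) / (6 * 1.72)
= 7.0000 / 10.3200
= 0.6783

0.6783


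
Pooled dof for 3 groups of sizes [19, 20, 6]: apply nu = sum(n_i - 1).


nu = sum_i (n_i - 1)
nu = ((19 - 1) + (20 - 1) + (6 - 1))
nu = 18 + 19 + 5
nu = 42

42


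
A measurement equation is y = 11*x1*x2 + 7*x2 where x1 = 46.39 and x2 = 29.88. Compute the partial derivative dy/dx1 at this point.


y = 11*x1*x2 + 7*x2
dy/dx1 = 11*x2
Evaluate at x2 = 29.88: c1 = 11 * 29.88
c1 = 328.6800

328.6800


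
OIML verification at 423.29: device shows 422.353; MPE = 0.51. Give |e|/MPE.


e = indication - reference = 422.353 - 423.29 = -0.9370
|e| = 0.9370
ratio = |e| / MPE = 0.9370 / 0.51
ratio = 1.8373

1.8373


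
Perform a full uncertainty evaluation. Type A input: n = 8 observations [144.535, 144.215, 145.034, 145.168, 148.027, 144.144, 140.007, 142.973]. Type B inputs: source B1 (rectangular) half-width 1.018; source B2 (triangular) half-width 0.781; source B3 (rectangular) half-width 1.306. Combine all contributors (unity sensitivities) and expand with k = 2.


mean = (144.535 + 144.215 + 145.034 + 145.168 + 148.027 + 144.144 + 140.007 + 142.973) / 8 = 144.262875
s = sqrt(sum((x - mean)^2)/(n-1)) = 2.2503729
u_A = s / sqrt(n) = 2.2503729 / sqrt(8) = 0.79562697
u_B1 = 1.018 / sqrt(3) = 0.58774257
u_B2 = 0.781 / sqrt(6) = 0.31884191
u_B3 = 1.306 / sqrt(3) = 0.75401945
uc = sqrt(0.79562697^2 + 0.58774257^2 + 0.31884191^2 + 0.75401945^2) = 1.2840051
U = k * uc = 2 * 1.2840051
U = 2.5680

2.5680


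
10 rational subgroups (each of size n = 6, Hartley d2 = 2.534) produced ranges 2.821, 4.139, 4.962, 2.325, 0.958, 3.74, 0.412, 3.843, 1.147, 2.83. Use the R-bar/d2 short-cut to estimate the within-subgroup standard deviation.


R_bar = (2.821 + 4.139 + 4.962 + 2.325 + 0.958 + 3.74 + 0.412 + 3.843 + 1.147 + 2.83) / 10
R_bar = 27.177 / 10 = 2.7177
sigma_hat = R_bar / d2 = 2.7177 / 2.534 = 1.0725

1.0725


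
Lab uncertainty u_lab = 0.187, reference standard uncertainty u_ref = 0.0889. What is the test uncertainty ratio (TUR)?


TUR = u_lab / u_ref
= 0.187 / 0.0889
= 2.1035

2.1035


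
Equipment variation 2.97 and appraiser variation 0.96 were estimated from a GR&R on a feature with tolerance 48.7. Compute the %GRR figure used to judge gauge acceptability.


GRR = sqrt(EV^2 + AV^2) = sqrt(2.97^2 + 0.96^2) = 3.1212978
%GRR = GRR / tol * 100 = 3.1212978 / 48.7 * 100
%GRR = 6.4092

6.4092


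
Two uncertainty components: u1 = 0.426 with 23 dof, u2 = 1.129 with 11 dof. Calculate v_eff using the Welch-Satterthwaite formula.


uc = sqrt(u1^2 + u2^2) = sqrt(0.426^2 + 1.129^2) = 1.2066967
v_eff = uc^4 / (u1^4/v1 + u2^4/v2)
= 1.2066967^4 / (0.426^4/23 + 1.129^4/11)
= 2.1202765 / 0.14913277
v_eff = 14.2174

14.2174


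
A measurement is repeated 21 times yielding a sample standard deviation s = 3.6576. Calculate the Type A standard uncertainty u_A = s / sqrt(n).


u_A = s / sqrt(n)
u_A = 3.6576 / sqrt(21)
u_A = 3.6576 / 4.5825757
u_A = 0.7982

0.7982


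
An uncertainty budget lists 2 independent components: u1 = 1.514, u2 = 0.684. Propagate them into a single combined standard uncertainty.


uc = sqrt(1.514^2 + 0.684^2)
uc = sqrt(2.760052)
uc = 1.6613

1.6613


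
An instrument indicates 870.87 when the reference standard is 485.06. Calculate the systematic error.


Systematic error = measured - true
= 870.87 - 485.06
= 385.8100

385.8100


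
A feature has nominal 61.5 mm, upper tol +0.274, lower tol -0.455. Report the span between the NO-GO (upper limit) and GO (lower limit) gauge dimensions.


GO = nominal - lower_tol (smallest hole = maximum material condition)
GO = 61.5 - 0.455 = 61.045
NO-GO = nominal + upper_tol (largest hole = least material condition)
NO-GO = 61.5 + 0.274 = 61.774
spread = NO-GO - GO = 61.774 - 61.045 = 0.7290

0.7290


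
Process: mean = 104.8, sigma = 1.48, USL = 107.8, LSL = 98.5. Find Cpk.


Cpu = (USL - mean) / (3*sigma) = (107.8 - 104.8) / (3*1.48) = 0.6757
Cpl = (mean - LSL) / (3*sigma) = (104.8 - 98.5) / (3*1.48) = 1.4189
Cpk = min(Cpu, Cpl) = 0.6757

0.6757


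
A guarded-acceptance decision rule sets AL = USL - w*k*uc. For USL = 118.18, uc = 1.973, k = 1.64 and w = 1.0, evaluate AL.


U = k * uc = 1.64 * 1.973 = 3.23572
guard band g = w * U = 1.0 * 3.23572 = 3.23572
AL = USL - g = 118.18 - 3.23572
AL = 114.9443

114.9443


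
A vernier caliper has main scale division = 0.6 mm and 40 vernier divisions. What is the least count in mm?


LC = MSD / n_div
= 0.6 / 40
= 0.0150

0.0150


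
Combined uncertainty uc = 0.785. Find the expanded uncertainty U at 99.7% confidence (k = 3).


U = k * uc
U = 3 * 0.785
U = 2.3550

2.3550


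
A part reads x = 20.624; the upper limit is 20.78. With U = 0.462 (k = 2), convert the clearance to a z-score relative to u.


u = U / k = 0.462 / 2 = 0.231
margin = |USL - x| = |20.78 - 20.624| = 0.156
z = margin / u = 0.156 / 0.231
z = 0.6753

0.6753


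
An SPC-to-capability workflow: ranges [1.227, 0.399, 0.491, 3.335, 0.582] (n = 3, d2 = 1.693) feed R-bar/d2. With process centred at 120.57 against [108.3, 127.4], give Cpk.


R_bar = (1.227 + 0.399 + 0.491 + 3.335 + 0.582) / 5 = 1.2068
sigma = R_bar / d2 = 1.2068 / 1.693 = 0.71281748
Cp = (USL - LSL)/(6*sigma) = (127.4 - 108.3)/(6*0.71281748) = 4.4658
Cpu = (127.4 - 120.57)/(3*0.71281748) = 3.1939
Cpl = (120.57 - 108.3)/(3*0.71281748) = 5.7378
Cpk = min(Cpu, Cpl) = 3.1939

3.1939


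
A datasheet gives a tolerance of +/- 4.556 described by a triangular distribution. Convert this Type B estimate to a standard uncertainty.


u_B = half_width / sqrt(6)
u_B = 4.556 / 2.4494897
u_B = 1.8600

1.8600


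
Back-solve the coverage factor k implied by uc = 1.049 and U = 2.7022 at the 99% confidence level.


k = U / uc
k = 2.7022 / 1.049
k = 2.576

2.576


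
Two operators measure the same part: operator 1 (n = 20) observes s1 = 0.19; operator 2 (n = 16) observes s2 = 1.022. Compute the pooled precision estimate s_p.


s_p = sqrt(((n1-1)*s1^2 + (n2-1)*s2^2) / (n1+n2-2))
numerator = (20-1)*0.19^2 + (16-1)*1.022^2 = 0.6859 + 15.66726 = 16.35316
denominator = 20 + 16 - 2 = 34
s_p^2 = 16.35316 / 34 = 0.48097529
s_p = sqrt(0.48097529) = 0.6935

0.6935


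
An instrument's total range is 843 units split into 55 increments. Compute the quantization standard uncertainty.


resolution = range / divisions
resolution = 843 / 55 = 15.327273
u_res = resolution / (2*sqrt(3))
u_res = 15.327273 / 3.4641016
u_res = 4.4246

4.4246


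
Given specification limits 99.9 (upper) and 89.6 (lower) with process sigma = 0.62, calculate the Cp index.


Cp = (USL - LSL) / (6 * sigma)
= (99.9 - 89.6) / (6 * 0.62)
= 10.3000 / 3.7200
= 2.7688

2.7688


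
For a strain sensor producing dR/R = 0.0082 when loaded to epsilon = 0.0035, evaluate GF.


GF = (dR/R) / epsilon
= 0.0082 / 0.0035
= 2.3429

2.3429


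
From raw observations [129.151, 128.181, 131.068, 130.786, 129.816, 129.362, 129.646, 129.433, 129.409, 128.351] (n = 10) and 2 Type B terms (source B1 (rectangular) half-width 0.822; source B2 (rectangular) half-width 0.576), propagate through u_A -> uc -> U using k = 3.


mean = (129.151 + 128.181 + 131.068 + 130.786 + 129.816 + 129.362 + 129.646 + 129.433 + 129.409 + 128.351) / 10 = 129.5203
s = sqrt(sum((x - mean)^2)/(n-1)) = 0.90939834
u_A = s / sqrt(n) = 0.90939834 / sqrt(10) = 0.28757701
u_B1 = 0.822 / sqrt(3) = 0.47458192
u_B2 = 0.576 / sqrt(3) = 0.33255376
uc = sqrt(0.28757701^2 + 0.47458192^2 + 0.33255376^2) = 0.64693163
U = k * uc = 3 * 0.64693163
U = 1.9408

1.9408


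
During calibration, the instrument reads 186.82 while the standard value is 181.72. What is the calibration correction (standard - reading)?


Correction = standard - reading
= 181.72 - 186.82
= -5.1000

-5.1000


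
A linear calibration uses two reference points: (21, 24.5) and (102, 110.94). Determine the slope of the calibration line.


slope = (y2 - y1) / (x2 - x1)
= (110.94 - 24.5) / (102 - 21)
= 86.4400 / 81
= 1.0672

1.0672


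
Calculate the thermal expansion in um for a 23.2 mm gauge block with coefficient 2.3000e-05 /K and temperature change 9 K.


dL = L * alpha * dT
= 23.2 * 2.3000e-05 * 9
= 0.0048024 mm
dL_um = 0.0048024 * 1000 = 4.8024 um

4.8024


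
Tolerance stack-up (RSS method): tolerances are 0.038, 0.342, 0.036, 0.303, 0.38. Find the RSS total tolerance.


RSS = sqrt(0.038^2 + 0.342^2 + 0.036^2 + 0.303^2 + 0.38^2)
= sqrt(0.355913)
= 0.5966

0.5966


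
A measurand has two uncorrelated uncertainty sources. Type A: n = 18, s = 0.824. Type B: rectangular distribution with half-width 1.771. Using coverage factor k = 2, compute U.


u_A = s / sqrt(n) = 0.824 / sqrt(18) = 0.19421866
u_B = half_width / sqrt(3) = 1.771 / sqrt(3) = 1.0224873
uc = sqrt(u_A^2 + u_B^2) = sqrt(0.19421866^2 + 1.0224873^2) = 1.0407695
U = k * uc = 2 * 1.0407695
U = 2.0815

2.0815


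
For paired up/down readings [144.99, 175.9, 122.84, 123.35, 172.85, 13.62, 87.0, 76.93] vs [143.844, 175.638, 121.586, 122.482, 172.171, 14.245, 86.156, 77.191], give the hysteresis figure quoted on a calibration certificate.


|144.99 - 143.844| = 1.1460
|175.9 - 175.638| = 0.2620
|122.84 - 121.586| = 1.2540
|123.35 - 122.482| = 0.8680
|172.85 - 172.171| = 0.6790
|13.62 - 14.245| = 0.6250
|87.0 - 86.156| = 0.8440
|76.93 - 77.191| = 0.2610
hysteresis = max(diffs) = 1.2540

1.2540
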